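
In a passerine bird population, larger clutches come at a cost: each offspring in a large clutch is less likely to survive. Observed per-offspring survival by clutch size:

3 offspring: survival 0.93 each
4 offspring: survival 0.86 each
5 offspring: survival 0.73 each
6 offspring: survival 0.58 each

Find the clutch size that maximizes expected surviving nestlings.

5

Expected surviving nestlings = c × s(c):
  c=3: 3 × 0.93 = 2.790
  c=4: 4 × 0.86 = 3.440
  c=5: 5 × 0.73 = 3.650
  c=6: 6 × 0.58 = 3.480
Maximum at c = 5 (3.650 surviving nestlings).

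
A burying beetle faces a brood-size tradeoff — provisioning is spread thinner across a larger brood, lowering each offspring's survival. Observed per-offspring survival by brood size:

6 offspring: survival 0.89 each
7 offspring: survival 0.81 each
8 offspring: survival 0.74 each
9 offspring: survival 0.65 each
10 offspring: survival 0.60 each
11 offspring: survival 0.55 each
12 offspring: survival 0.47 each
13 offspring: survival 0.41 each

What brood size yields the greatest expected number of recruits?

Expected recruits = c × s(c):
  c=6: 6 × 0.89 = 5.340
  c=7: 7 × 0.81 = 5.670
  c=8: 8 × 0.74 = 5.920
  c=9: 9 × 0.65 = 5.850
  c=10: 10 × 0.60 = 6.000
  c=11: 11 × 0.55 = 6.050
  c=12: 12 × 0.47 = 5.640
  c=13: 13 × 0.41 = 5.330
Maximum at c = 11 (6.050 recruits).

11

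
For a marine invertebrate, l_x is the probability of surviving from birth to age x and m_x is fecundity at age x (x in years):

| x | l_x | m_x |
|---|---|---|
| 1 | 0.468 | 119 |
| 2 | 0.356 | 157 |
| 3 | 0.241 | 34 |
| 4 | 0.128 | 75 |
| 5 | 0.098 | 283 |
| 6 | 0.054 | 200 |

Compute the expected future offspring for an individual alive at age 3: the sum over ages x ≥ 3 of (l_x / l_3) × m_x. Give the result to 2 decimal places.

233.73

l_3 = 0.241. Conditional survival from age 3 to x is l_x / l_3.
  x=3: (0.241/0.241) × 34 = 34.0000
  x=4: (0.128/0.241) × 75 = 39.8340
  x=5: (0.098/0.241) × 283 = 115.0788
  x=6: (0.054/0.241) × 200 = 44.8133
Sum = 34.0000 + 39.8340 + 115.0788 + 44.8133 = 233.7261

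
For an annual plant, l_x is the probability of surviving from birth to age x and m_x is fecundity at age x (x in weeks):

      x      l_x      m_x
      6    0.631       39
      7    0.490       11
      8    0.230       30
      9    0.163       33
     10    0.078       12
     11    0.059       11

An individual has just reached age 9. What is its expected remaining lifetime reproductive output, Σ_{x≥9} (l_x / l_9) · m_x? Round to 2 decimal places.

42.72

l_9 = 0.163. Conditional survival from age 9 to x is l_x / l_9.
  x=9: (0.163/0.163) × 33 = 33.0000
  x=10: (0.078/0.163) × 12 = 5.7423
  x=11: (0.059/0.163) × 11 = 3.9816
Sum = 33.0000 + 5.7423 + 3.9816 = 42.7239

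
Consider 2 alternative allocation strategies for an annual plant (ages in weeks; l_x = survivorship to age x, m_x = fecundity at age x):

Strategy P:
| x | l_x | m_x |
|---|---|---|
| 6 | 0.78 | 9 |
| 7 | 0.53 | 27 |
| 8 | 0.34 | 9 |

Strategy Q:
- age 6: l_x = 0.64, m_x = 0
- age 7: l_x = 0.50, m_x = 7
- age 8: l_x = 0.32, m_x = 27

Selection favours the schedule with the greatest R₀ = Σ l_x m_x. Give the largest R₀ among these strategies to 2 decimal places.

24.39

Strategy P: R₀ = 0.78×9 + 0.53×27 + 0.34×9 = 24.3900
Strategy Q: R₀ = 0.64×0 + 0.50×7 + 0.32×27 = 12.1400
Highest R₀: strategy P with 24.3900.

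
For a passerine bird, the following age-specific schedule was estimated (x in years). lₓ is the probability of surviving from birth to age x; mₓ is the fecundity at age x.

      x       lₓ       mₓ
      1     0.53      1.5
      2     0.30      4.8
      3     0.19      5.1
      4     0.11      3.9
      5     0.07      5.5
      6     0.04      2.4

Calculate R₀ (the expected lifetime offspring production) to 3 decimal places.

R₀ = Σ lₓ mₓ:
  age 1: 0.53 × 1.5 = 0.7950
  age 2: 0.30 × 4.8 = 1.4400
  age 3: 0.19 × 5.1 = 0.9690
  age 4: 0.11 × 3.9 = 0.4290
  age 5: 0.07 × 5.5 = 0.3850
  age 6: 0.04 × 2.4 = 0.0960
R₀ = 0.7950 + 1.4400 + 0.9690 + 0.4290 + 0.3850 + 0.0960 = 4.1140

4.114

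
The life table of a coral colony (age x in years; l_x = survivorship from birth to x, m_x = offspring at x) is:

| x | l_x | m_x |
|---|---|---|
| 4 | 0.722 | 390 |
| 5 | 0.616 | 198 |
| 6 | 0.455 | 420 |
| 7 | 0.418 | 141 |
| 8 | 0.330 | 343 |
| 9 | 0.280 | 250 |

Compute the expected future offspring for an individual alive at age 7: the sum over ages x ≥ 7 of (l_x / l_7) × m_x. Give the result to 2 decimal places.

l_7 = 0.418. Conditional survival from age 7 to x is l_x / l_7.
  x=7: (0.418/0.418) × 141 = 141.0000
  x=8: (0.330/0.418) × 343 = 270.7895
  x=9: (0.280/0.418) × 250 = 167.4641
Sum = 141.0000 + 270.7895 + 167.4641 = 579.2536

579.25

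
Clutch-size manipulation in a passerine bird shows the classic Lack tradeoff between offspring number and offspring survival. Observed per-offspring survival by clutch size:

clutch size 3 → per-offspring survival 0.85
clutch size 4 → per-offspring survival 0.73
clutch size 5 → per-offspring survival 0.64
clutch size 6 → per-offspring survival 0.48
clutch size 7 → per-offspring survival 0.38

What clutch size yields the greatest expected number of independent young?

5

Expected independent young = c × s(c):
  c=3: 3 × 0.85 = 2.550
  c=4: 4 × 0.73 = 2.920
  c=5: 5 × 0.64 = 3.200
  c=6: 6 × 0.48 = 2.880
  c=7: 7 × 0.38 = 2.660
Maximum at c = 5 (3.200 independent young).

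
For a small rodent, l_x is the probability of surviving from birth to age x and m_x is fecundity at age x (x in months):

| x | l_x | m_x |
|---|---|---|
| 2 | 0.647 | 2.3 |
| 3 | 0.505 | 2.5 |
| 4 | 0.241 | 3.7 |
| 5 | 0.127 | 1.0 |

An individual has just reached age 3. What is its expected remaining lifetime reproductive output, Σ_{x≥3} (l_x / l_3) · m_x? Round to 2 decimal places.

4.52

l_3 = 0.505. Conditional survival from age 3 to x is l_x / l_3.
  x=3: (0.505/0.505) × 2.5 = 2.5000
  x=4: (0.241/0.505) × 3.7 = 1.7657
  x=5: (0.127/0.505) × 1.0 = 0.2515
Sum = 2.5000 + 1.7657 + 0.2515 = 4.5172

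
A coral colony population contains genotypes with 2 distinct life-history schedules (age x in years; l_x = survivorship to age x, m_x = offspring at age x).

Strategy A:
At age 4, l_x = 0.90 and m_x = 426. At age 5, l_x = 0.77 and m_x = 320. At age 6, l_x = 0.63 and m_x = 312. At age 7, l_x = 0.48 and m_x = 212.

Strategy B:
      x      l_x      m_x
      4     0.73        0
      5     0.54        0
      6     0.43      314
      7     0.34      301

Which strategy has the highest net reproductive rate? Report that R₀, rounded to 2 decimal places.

928.12

Strategy A: R₀ = 0.90×426 + 0.77×320 + 0.63×312 + 0.48×212 = 928.1200
Strategy B: R₀ = 0.73×0 + 0.54×0 + 0.43×314 + 0.34×301 = 237.3600
Highest R₀: strategy A with 928.1200.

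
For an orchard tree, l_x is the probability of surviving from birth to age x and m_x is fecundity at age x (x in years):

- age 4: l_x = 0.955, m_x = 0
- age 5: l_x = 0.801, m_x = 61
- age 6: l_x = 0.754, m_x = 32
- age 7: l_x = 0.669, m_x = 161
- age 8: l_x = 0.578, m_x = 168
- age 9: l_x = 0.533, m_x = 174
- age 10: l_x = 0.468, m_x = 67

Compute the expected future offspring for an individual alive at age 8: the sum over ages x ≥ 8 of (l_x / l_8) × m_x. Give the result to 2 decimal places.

l_8 = 0.578. Conditional survival from age 8 to x is l_x / l_8.
  x=8: (0.578/0.578) × 168 = 168.0000
  x=9: (0.533/0.578) × 174 = 160.4533
  x=10: (0.468/0.578) × 67 = 54.2491
Sum = 168.0000 + 160.4533 + 54.2491 = 382.7024

382.70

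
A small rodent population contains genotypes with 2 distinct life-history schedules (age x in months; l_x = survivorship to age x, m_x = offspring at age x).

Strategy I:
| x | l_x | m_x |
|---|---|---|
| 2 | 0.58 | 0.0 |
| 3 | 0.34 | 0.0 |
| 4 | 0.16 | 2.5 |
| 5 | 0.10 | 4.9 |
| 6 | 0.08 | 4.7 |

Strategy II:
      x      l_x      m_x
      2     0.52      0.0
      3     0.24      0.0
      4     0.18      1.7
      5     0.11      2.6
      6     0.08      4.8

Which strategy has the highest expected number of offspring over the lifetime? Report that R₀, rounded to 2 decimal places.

Strategy I: R₀ = 0.58×0.0 + 0.34×0.0 + 0.16×2.5 + 0.10×4.9 + 0.08×4.7 = 1.2660
Strategy II: R₀ = 0.52×0.0 + 0.24×0.0 + 0.18×1.7 + 0.11×2.6 + 0.08×4.8 = 0.9760
Highest R₀: strategy I with 1.2660.

1.27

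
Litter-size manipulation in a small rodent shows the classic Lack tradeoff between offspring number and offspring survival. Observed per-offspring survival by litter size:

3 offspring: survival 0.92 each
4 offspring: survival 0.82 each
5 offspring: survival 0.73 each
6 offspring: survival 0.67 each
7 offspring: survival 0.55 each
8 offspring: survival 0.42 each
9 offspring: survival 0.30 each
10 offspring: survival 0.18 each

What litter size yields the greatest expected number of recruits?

6

Expected recruits = c × s(c):
  c=3: 3 × 0.92 = 2.760
  c=4: 4 × 0.82 = 3.280
  c=5: 5 × 0.73 = 3.650
  c=6: 6 × 0.67 = 4.020
  c=7: 7 × 0.55 = 3.850
  c=8: 8 × 0.42 = 3.360
  c=9: 9 × 0.30 = 2.700
  c=10: 10 × 0.18 = 1.800
Maximum at c = 6 (4.020 recruits).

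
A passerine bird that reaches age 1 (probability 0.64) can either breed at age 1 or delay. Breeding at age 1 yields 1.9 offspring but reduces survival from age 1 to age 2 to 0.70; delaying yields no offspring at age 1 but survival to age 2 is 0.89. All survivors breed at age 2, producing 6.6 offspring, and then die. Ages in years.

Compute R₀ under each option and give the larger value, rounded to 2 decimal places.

4.17

breed at age 1: R₀ = 0.64 × (1.9 + 0.70 × 6.6) = 0.64 × 6.5200 = 4.1728
delay to age 2: R₀ = 0.64 × (0.89 × 6.6) = 0.64 × 5.8740 = 3.7594
Higher: breed at age 1 (4.1728).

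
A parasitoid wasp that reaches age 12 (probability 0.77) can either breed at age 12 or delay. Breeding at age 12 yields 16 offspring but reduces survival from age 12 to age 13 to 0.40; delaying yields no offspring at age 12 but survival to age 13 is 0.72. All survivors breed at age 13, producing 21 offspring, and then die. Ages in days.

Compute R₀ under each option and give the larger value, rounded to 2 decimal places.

18.79

breed at age 12: R₀ = 0.77 × (16 + 0.40 × 21) = 0.77 × 24.4000 = 18.7880
delay to age 13: R₀ = 0.77 × (0.72 × 21) = 0.77 × 15.1200 = 11.6424
Higher: breed at age 12 (18.7880).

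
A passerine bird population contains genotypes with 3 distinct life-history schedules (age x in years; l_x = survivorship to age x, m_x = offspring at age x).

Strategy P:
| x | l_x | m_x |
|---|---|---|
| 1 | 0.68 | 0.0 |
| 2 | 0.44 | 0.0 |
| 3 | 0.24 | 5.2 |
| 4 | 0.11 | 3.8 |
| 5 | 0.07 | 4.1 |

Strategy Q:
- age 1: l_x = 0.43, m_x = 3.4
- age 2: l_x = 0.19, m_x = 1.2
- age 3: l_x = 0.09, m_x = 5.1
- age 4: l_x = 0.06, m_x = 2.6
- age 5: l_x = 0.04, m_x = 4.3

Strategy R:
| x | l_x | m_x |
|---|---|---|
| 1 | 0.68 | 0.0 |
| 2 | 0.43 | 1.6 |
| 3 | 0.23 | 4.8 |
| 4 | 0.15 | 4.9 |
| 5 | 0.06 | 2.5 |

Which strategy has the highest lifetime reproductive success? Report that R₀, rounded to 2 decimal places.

2.68

Strategy P: R₀ = 0.68×0.0 + 0.44×0.0 + 0.24×5.2 + 0.11×3.8 + 0.07×4.1 = 1.9530
Strategy Q: R₀ = 0.43×3.4 + 0.19×1.2 + 0.09×5.1 + 0.06×2.6 + 0.04×4.3 = 2.4770
Strategy R: R₀ = 0.68×0.0 + 0.43×1.6 + 0.23×4.8 + 0.15×4.9 + 0.06×2.5 = 2.6770
Highest R₀: strategy R with 2.6770.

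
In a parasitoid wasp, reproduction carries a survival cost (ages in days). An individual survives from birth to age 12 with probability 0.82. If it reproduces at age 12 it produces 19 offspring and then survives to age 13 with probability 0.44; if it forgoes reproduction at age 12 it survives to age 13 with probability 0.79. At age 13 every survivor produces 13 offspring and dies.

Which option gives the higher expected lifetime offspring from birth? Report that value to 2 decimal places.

20.27

breed at age 12: R₀ = 0.82 × (19 + 0.44 × 13) = 0.82 × 24.7200 = 20.2704
delay to age 13: R₀ = 0.82 × (0.79 × 13) = 0.82 × 10.2700 = 8.4214
Higher: breed at age 12 (20.2704).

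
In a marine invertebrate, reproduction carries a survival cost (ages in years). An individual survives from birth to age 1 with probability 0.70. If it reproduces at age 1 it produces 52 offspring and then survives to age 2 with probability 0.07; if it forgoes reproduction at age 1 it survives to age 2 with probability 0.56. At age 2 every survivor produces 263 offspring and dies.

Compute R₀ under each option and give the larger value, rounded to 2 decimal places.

103.10

breed at age 1: R₀ = 0.70 × (52 + 0.07 × 263) = 0.70 × 70.4100 = 49.2870
delay to age 2: R₀ = 0.70 × (0.56 × 263) = 0.70 × 147.2800 = 103.0960
Higher: delay to age 2 (103.0960).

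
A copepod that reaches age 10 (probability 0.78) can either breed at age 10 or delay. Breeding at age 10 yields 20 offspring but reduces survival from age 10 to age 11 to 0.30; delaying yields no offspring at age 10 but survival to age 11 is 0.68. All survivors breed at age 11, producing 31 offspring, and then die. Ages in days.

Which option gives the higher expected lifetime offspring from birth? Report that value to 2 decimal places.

breed at age 10: R₀ = 0.78 × (20 + 0.30 × 31) = 0.78 × 29.3000 = 22.8540
delay to age 11: R₀ = 0.78 × (0.68 × 31) = 0.78 × 21.0800 = 16.4424
Higher: breed at age 10 (22.8540).

22.85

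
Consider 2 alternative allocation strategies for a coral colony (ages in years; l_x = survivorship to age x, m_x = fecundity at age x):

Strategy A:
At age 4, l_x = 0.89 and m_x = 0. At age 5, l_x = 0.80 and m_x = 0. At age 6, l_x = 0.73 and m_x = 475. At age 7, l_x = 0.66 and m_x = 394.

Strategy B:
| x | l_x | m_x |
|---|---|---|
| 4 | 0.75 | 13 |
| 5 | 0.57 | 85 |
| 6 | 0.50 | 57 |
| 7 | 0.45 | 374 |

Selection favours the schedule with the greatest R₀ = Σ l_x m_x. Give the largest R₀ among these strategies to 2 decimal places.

Strategy A: R₀ = 0.89×0 + 0.80×0 + 0.73×475 + 0.66×394 = 606.7900
Strategy B: R₀ = 0.75×13 + 0.57×85 + 0.50×57 + 0.45×374 = 255.0000
Highest R₀: strategy A with 606.7900.

606.79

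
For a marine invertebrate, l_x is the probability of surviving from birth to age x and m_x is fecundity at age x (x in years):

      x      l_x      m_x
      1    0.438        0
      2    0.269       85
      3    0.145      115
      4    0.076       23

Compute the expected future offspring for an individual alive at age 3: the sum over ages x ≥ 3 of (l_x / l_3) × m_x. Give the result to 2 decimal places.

l_3 = 0.145. Conditional survival from age 3 to x is l_x / l_3.
  x=3: (0.145/0.145) × 115 = 115.0000
  x=4: (0.076/0.145) × 23 = 12.0552
Sum = 115.0000 + 12.0552 = 127.0552

127.06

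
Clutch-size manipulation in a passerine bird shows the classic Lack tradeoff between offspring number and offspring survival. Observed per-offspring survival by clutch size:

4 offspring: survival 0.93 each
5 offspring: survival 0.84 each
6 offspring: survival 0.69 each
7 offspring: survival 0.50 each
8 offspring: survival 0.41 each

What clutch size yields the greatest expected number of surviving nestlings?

5

Expected surviving nestlings = c × s(c):
  c=4: 4 × 0.93 = 3.720
  c=5: 5 × 0.84 = 4.200
  c=6: 6 × 0.69 = 4.140
  c=7: 7 × 0.50 = 3.500
  c=8: 8 × 0.41 = 3.280
Maximum at c = 5 (4.200 surviving nestlings).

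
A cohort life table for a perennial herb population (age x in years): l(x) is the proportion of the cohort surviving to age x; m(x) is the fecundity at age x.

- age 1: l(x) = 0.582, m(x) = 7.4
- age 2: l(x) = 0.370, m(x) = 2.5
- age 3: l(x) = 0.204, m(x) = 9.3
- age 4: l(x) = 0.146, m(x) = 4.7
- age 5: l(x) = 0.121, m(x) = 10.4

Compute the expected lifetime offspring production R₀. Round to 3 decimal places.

9.074

R₀ = Σ l(x) m(x):
  age 1: 0.582 × 7.4 = 4.3068
  age 2: 0.370 × 2.5 = 0.9250
  age 3: 0.204 × 9.3 = 1.8972
  age 4: 0.146 × 4.7 = 0.6862
  age 5: 0.121 × 10.4 = 1.2584
R₀ = 4.3068 + 0.9250 + 1.8972 + 0.6862 + 1.2584 = 9.0736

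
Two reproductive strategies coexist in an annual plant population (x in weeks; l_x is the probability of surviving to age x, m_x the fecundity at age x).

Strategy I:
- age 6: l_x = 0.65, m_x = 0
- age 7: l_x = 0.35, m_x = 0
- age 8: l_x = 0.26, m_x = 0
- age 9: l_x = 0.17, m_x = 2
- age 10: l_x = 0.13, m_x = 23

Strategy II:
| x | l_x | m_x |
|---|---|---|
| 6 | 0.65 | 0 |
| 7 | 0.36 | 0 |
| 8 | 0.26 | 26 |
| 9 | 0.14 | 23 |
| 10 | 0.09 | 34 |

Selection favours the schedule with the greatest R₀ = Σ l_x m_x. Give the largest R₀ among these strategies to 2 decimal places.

Strategy I: R₀ = 0.65×0 + 0.35×0 + 0.26×0 + 0.17×2 + 0.13×23 = 3.3300
Strategy II: R₀ = 0.65×0 + 0.36×0 + 0.26×26 + 0.14×23 + 0.09×34 = 13.0400
Highest R₀: strategy II with 13.0400.

13.04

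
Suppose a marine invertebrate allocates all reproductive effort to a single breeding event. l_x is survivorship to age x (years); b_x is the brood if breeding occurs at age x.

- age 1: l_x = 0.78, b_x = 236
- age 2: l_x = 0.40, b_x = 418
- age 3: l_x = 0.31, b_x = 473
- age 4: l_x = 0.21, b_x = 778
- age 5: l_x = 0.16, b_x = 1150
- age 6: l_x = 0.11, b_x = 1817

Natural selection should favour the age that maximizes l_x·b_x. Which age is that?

Expected offspring if breeding at age x = l_x × b_x:
  age 1: 0.78 × 236 = 184.080
  age 2: 0.40 × 418 = 167.200
  age 3: 0.31 × 473 = 146.630
  age 4: 0.21 × 778 = 163.380
  age 5: 0.16 × 1150 = 184.000
  age 6: 0.11 × 1817 = 199.870
Maximum at age 6 (199.870).

6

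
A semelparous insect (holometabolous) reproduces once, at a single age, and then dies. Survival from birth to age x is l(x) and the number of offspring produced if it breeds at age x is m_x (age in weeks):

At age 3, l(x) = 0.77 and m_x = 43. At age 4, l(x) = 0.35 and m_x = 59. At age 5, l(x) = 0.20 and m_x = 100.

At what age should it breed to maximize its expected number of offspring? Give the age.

Expected offspring if breeding at age x = l(x) × m_x:
  age 3: 0.77 × 43 = 33.110
  age 4: 0.35 × 59 = 20.650
  age 5: 0.20 × 100 = 20.000
Maximum at age 3 (33.110).

3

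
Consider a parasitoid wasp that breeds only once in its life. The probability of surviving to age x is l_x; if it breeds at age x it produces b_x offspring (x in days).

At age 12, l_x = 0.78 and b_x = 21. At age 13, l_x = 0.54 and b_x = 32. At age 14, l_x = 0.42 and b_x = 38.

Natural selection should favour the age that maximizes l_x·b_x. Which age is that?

13

Expected offspring if breeding at age x = l_x × b_x:
  age 12: 0.78 × 21 = 16.380
  age 13: 0.54 × 32 = 17.280
  age 14: 0.42 × 38 = 15.960
Maximum at age 13 (17.280).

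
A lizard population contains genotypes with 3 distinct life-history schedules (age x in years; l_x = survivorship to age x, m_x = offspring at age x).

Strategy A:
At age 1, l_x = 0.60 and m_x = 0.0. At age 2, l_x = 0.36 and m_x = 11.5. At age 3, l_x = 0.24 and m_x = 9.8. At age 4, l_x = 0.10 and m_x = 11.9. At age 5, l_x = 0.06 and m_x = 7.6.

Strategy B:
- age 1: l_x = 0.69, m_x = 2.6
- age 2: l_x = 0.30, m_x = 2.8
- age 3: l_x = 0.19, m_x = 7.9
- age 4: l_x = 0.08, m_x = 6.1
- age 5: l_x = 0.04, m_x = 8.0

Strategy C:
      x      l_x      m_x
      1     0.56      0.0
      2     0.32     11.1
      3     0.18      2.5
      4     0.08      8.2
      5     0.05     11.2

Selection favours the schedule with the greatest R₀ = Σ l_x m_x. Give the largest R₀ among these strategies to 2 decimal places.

8.14

Strategy A: R₀ = 0.60×0.0 + 0.36×11.5 + 0.24×9.8 + 0.10×11.9 + 0.06×7.6 = 8.1380
Strategy B: R₀ = 0.69×2.6 + 0.30×2.8 + 0.19×7.9 + 0.08×6.1 + 0.04×8.0 = 4.9430
Strategy C: R₀ = 0.56×0.0 + 0.32×11.1 + 0.18×2.5 + 0.08×8.2 + 0.05×11.2 = 5.2180
Highest R₀: strategy A with 8.1380.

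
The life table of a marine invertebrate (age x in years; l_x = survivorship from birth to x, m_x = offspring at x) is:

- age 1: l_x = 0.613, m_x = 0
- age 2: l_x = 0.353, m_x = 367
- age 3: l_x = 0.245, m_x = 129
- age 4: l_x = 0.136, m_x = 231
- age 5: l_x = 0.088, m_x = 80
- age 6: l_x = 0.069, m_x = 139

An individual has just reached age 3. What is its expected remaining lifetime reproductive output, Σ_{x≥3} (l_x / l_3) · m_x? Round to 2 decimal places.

l_3 = 0.245. Conditional survival from age 3 to x is l_x / l_3.
  x=3: (0.245/0.245) × 129 = 129.0000
  x=4: (0.136/0.245) × 231 = 128.2286
  x=5: (0.088/0.245) × 80 = 28.7347
  x=6: (0.069/0.245) × 139 = 39.1469
Sum = 129.0000 + 128.2286 + 28.7347 + 39.1469 = 325.1102

325.11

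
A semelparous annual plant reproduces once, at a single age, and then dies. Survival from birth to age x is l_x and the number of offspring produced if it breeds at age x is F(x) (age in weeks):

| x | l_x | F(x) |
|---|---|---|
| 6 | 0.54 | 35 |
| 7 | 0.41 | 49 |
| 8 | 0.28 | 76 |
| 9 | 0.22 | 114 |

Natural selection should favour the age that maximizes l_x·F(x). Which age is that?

Expected offspring if breeding at age x = l_x × F(x):
  age 6: 0.54 × 35 = 18.900
  age 7: 0.41 × 49 = 20.090
  age 8: 0.28 × 76 = 21.280
  age 9: 0.22 × 114 = 25.080
Maximum at age 9 (25.080).

9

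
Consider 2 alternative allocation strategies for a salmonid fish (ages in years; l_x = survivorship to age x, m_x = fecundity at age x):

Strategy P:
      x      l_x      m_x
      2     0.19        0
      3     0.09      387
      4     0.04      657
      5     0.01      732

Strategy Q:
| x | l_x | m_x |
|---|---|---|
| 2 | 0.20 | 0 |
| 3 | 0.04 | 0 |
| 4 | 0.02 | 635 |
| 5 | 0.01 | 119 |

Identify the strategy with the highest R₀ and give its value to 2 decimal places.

68.43

Strategy P: R₀ = 0.19×0 + 0.09×387 + 0.04×657 + 0.01×732 = 68.4300
Strategy Q: R₀ = 0.20×0 + 0.04×0 + 0.02×635 + 0.01×119 = 13.8900
Highest R₀: strategy P with 68.4300.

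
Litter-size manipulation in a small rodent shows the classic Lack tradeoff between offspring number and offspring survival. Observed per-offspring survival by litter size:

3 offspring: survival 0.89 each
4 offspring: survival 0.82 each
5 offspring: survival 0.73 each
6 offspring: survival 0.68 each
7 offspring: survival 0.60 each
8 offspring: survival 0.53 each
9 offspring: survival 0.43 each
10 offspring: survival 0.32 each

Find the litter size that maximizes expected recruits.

Expected recruits = c × s(c):
  c=3: 3 × 0.89 = 2.670
  c=4: 4 × 0.82 = 3.280
  c=5: 5 × 0.73 = 3.650
  c=6: 6 × 0.68 = 4.080
  c=7: 7 × 0.60 = 4.200
  c=8: 8 × 0.53 = 4.240
  c=9: 9 × 0.43 = 3.870
  c=10: 10 × 0.32 = 3.200
Maximum at c = 8 (4.240 recruits).

8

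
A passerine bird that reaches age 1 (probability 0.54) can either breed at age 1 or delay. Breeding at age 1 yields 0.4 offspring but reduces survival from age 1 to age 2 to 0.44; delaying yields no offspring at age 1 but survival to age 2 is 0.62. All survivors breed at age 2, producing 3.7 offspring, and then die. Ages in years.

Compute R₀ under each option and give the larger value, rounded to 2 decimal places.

breed at age 1: R₀ = 0.54 × (0.4 + 0.44 × 3.7) = 0.54 × 2.0280 = 1.0951
delay to age 2: R₀ = 0.54 × (0.62 × 3.7) = 0.54 × 2.2940 = 1.2388
Higher: delay to age 2 (1.2388).

1.24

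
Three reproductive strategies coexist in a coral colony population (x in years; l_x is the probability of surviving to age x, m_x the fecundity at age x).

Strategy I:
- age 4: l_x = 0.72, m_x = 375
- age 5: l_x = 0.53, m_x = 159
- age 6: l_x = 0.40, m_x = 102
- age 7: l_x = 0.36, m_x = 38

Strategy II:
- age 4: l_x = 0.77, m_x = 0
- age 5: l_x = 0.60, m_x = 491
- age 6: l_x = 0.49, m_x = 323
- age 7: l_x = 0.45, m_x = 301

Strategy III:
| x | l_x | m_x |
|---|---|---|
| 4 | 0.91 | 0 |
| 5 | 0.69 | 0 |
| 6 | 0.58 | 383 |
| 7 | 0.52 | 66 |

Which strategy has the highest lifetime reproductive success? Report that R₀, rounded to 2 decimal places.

588.32

Strategy I: R₀ = 0.72×375 + 0.53×159 + 0.40×102 + 0.36×38 = 408.7500
Strategy II: R₀ = 0.77×0 + 0.60×491 + 0.49×323 + 0.45×301 = 588.3200
Strategy III: R₀ = 0.91×0 + 0.69×0 + 0.58×383 + 0.52×66 = 256.4600
Highest R₀: strategy II with 588.3200.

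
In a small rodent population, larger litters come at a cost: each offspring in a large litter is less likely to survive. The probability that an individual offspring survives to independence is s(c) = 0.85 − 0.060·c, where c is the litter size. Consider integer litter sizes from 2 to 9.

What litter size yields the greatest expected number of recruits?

7

Expected recruits = c × s(c):
  c=2: 2 × 0.730 = 1.460
  c=3: 3 × 0.670 = 2.010
  c=4: 4 × 0.610 = 2.440
  c=5: 5 × 0.550 = 2.750
  c=6: 6 × 0.490 = 2.940
  c=7: 7 × 0.430 = 3.010
  c=8: 8 × 0.370 = 2.960
  c=9: 9 × 0.310 = 2.790
Maximum at c = 7 (3.010 recruits).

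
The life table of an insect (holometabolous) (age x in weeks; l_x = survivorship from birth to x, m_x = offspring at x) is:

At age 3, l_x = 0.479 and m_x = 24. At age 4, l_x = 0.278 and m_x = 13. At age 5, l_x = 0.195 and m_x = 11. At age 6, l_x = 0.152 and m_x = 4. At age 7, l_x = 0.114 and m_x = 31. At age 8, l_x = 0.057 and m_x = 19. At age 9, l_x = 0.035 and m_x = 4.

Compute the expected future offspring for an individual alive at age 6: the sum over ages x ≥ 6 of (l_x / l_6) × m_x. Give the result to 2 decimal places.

l_6 = 0.152. Conditional survival from age 6 to x is l_x / l_6.
  x=6: (0.152/0.152) × 4 = 4.0000
  x=7: (0.114/0.152) × 31 = 23.2500
  x=8: (0.057/0.152) × 19 = 7.1250
  x=9: (0.035/0.152) × 4 = 0.9211
Sum = 4.0000 + 23.2500 + 7.1250 + 0.9211 = 35.2961

35.30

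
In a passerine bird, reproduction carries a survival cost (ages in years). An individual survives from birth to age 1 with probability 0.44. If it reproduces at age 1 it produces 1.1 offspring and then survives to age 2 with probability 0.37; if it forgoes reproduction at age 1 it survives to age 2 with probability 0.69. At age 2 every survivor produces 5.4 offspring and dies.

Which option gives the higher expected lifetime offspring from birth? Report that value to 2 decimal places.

breed at age 1: R₀ = 0.44 × (1.1 + 0.37 × 5.4) = 0.44 × 3.0980 = 1.3631
delay to age 2: R₀ = 0.44 × (0.69 × 5.4) = 0.44 × 3.7260 = 1.6394
Higher: delay to age 2 (1.6394).

1.64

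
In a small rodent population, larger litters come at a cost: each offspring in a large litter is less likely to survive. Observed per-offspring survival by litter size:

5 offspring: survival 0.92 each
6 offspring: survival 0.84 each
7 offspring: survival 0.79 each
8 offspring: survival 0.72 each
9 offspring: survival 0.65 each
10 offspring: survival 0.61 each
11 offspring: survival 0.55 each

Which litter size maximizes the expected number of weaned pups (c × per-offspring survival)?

Expected weaned pups = c × s(c):
  c=5: 5 × 0.92 = 4.600
  c=6: 6 × 0.84 = 5.040
  c=7: 7 × 0.79 = 5.530
  c=8: 8 × 0.72 = 5.760
  c=9: 9 × 0.65 = 5.850
  c=10: 10 × 0.61 = 6.100
  c=11: 11 × 0.55 = 6.050
Maximum at c = 10 (6.100 weaned pups).

10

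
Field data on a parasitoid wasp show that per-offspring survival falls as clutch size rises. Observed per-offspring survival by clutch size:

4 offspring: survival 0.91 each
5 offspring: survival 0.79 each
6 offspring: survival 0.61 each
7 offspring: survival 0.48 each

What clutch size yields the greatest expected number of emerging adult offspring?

5

Expected emerging adult offspring = c × s(c):
  c=4: 4 × 0.91 = 3.640
  c=5: 5 × 0.79 = 3.950
  c=6: 6 × 0.61 = 3.660
  c=7: 7 × 0.48 = 3.360
Maximum at c = 5 (3.950 emerging adult offspring).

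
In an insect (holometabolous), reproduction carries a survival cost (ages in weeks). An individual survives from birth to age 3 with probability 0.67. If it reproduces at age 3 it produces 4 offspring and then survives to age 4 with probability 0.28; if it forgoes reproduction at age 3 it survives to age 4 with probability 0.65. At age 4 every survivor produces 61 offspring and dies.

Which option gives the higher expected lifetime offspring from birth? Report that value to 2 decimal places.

breed at age 3: R₀ = 0.67 × (4 + 0.28 × 61) = 0.67 × 21.0800 = 14.1236
delay to age 4: R₀ = 0.67 × (0.65 × 61) = 0.67 × 39.6500 = 26.5655
Higher: delay to age 4 (26.5655).

26.57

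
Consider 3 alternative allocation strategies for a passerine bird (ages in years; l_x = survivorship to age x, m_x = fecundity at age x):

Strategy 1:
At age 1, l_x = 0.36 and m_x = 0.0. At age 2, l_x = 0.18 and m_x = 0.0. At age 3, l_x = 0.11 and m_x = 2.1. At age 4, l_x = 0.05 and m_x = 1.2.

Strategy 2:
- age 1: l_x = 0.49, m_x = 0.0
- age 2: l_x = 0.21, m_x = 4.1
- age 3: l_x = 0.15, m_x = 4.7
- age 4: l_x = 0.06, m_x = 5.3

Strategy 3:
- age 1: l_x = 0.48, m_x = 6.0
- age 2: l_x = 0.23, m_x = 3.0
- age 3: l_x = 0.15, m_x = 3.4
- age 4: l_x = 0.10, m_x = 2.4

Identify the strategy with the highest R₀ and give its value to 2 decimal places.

Strategy 1: R₀ = 0.36×0.0 + 0.18×0.0 + 0.11×2.1 + 0.05×1.2 = 0.2910
Strategy 2: R₀ = 0.49×0.0 + 0.21×4.1 + 0.15×4.7 + 0.06×5.3 = 1.8840
Strategy 3: R₀ = 0.48×6.0 + 0.23×3.0 + 0.15×3.4 + 0.10×2.4 = 4.3200
Highest R₀: strategy 3 with 4.3200.

4.32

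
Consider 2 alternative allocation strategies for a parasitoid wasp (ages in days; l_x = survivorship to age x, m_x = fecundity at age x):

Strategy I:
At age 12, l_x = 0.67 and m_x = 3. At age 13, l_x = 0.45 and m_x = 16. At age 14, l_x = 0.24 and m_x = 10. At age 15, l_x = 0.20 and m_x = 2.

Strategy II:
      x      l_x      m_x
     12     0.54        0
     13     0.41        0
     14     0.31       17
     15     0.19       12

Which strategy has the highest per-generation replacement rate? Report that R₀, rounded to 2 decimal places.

12.01

Strategy I: R₀ = 0.67×3 + 0.45×16 + 0.24×10 + 0.20×2 = 12.0100
Strategy II: R₀ = 0.54×0 + 0.41×0 + 0.31×17 + 0.19×12 = 7.5500
Highest R₀: strategy I with 12.0100.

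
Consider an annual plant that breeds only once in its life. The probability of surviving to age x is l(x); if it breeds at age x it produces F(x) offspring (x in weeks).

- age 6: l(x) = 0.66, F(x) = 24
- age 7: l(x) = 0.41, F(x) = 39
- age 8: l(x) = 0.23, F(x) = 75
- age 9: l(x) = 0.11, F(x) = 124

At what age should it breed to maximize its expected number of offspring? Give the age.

8

Expected offspring if breeding at age x = l(x) × F(x):
  age 6: 0.66 × 24 = 15.840
  age 7: 0.41 × 39 = 15.990
  age 8: 0.23 × 75 = 17.250
  age 9: 0.11 × 124 = 13.640
Maximum at age 8 (17.250).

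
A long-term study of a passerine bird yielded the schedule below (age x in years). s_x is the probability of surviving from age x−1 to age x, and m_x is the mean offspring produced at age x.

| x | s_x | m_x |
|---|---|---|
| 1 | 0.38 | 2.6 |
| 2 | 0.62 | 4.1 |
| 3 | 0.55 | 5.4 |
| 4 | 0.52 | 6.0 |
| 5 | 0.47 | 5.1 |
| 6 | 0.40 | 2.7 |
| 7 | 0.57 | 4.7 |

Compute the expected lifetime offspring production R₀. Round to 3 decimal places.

Survivorship from birth: l_x = s_1·s_2·…·s_x.
  l_1 = 0.38000
  l_2 = 0.23560
  l_3 = 0.12958
  l_4 = 0.06738
  l_5 = 0.03167
  l_6 = 0.01267
  l_7 = 0.00722
R₀ = Σ l_x m_x:
  age 1: 0.38000 × 2.6 = 0.9880
  age 2: 0.23560 × 4.1 = 0.9660
  age 3: 0.12958 × 5.4 = 0.6997
  age 4: 0.06738 × 6.0 = 0.4043
  age 5: 0.03167 × 5.1 = 0.1615
  age 6: 0.01267 × 2.7 = 0.0342
  age 7: 0.00722 × 4.7 = 0.0339
R₀ = 0.9880 + 0.9660 + 0.6997 + 0.4043 + 0.1615 + 0.0342 + 0.0339 = 3.2876

3.288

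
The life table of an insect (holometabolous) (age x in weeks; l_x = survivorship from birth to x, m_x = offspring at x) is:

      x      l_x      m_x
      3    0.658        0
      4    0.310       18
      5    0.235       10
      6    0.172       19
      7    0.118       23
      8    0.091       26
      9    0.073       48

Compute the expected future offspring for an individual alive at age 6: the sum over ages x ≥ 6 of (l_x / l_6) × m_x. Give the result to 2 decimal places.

l_6 = 0.172. Conditional survival from age 6 to x is l_x / l_6.
  x=6: (0.172/0.172) × 19 = 19.0000
  x=7: (0.118/0.172) × 23 = 15.7791
  x=8: (0.091/0.172) × 26 = 13.7558
  x=9: (0.073/0.172) × 48 = 20.3721
Sum = 19.0000 + 15.7791 + 13.7558 + 20.3721 = 68.9070

68.91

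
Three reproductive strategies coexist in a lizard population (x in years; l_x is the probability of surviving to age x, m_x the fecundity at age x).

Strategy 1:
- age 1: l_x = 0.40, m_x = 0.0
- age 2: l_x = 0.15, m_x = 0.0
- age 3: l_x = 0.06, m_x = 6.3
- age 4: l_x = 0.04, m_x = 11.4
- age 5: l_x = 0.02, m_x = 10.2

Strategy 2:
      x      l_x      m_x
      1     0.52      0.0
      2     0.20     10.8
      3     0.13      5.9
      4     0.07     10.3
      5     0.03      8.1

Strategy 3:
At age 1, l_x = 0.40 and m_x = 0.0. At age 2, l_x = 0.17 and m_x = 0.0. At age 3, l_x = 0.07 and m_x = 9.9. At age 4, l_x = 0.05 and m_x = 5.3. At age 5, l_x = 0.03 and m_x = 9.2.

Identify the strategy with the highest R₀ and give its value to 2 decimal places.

Strategy 1: R₀ = 0.40×0.0 + 0.15×0.0 + 0.06×6.3 + 0.04×11.4 + 0.02×10.2 = 1.0380
Strategy 2: R₀ = 0.52×0.0 + 0.20×10.8 + 0.13×5.9 + 0.07×10.3 + 0.03×8.1 = 3.8910
Strategy 3: R₀ = 0.40×0.0 + 0.17×0.0 + 0.07×9.9 + 0.05×5.3 + 0.03×9.2 = 1.2340
Highest R₀: strategy 2 with 3.8910.

3.89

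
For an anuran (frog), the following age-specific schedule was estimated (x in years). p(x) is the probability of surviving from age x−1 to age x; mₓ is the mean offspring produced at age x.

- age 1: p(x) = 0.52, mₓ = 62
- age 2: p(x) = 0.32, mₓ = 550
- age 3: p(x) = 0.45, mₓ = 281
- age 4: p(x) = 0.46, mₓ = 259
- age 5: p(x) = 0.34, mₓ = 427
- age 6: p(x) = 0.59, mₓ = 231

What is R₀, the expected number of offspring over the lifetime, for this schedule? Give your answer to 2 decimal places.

Survivorship from birth: l_x = p_1·p_2·…·p_x.
  l_1 = 0.52000
  l_2 = 0.16640
  l_3 = 0.07488
  l_4 = 0.03444
  l_5 = 0.01171
  l_6 = 0.00691
R₀ = Σ l_x mₓ:
  age 1: 0.52000 × 62 = 32.2400
  age 2: 0.16640 × 550 = 91.5200
  age 3: 0.07488 × 281 = 21.0413
  age 4: 0.03444 × 259 = 8.9200
  age 5: 0.01171 × 427 = 5.0002
  age 6: 0.00691 × 231 = 1.5962
R₀ = 32.2400 + 91.5200 + 21.0413 + 8.9200 + 5.0002 + 1.5962 = 160.3176

160.32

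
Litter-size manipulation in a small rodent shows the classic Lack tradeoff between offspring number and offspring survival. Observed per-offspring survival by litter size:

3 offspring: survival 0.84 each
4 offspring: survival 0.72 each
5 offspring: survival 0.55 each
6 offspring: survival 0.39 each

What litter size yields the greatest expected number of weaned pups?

4

Expected weaned pups = c × s(c):
  c=3: 3 × 0.84 = 2.520
  c=4: 4 × 0.72 = 2.880
  c=5: 5 × 0.55 = 2.750
  c=6: 6 × 0.39 = 2.340
Maximum at c = 4 (2.880 weaned pups).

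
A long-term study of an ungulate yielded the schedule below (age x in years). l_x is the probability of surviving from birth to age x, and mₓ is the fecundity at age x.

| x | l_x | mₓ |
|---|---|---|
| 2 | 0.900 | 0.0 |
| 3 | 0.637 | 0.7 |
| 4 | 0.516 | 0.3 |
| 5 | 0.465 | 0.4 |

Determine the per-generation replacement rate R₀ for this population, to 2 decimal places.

0.79

R₀ = Σ l_x mₓ:
  age 2: 0.900 × 0.0 = 0.0000
  age 3: 0.637 × 0.7 = 0.4459
  age 4: 0.516 × 0.3 = 0.1548
  age 5: 0.465 × 0.4 = 0.1860
R₀ = 0.0000 + 0.4459 + 0.1548 + 0.1860 = 0.7867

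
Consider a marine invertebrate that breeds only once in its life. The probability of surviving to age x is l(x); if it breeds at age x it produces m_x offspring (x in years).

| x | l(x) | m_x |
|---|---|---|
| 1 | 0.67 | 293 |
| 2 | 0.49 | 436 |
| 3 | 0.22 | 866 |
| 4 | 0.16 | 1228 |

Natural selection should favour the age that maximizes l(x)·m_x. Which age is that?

Expected offspring if breeding at age x = l(x) × m_x:
  age 1: 0.67 × 293 = 196.310
  age 2: 0.49 × 436 = 213.640
  age 3: 0.22 × 866 = 190.520
  age 4: 0.16 × 1228 = 196.480
Maximum at age 2 (213.640).

2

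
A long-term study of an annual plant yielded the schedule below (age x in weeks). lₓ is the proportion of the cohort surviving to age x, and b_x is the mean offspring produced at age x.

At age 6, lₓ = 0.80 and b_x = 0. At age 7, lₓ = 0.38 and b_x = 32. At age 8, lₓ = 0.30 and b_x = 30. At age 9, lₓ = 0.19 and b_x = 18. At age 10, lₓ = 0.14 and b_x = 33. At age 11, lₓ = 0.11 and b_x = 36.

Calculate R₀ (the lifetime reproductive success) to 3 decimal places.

33.160

R₀ = Σ lₓ b_x:
  age 6: 0.80 × 0 = 0.0000
  age 7: 0.38 × 32 = 12.1600
  age 8: 0.30 × 30 = 9.0000
  age 9: 0.19 × 18 = 3.4200
  age 10: 0.14 × 33 = 4.6200
  age 11: 0.11 × 36 = 3.9600
R₀ = 0.0000 + 12.1600 + 9.0000 + 3.4200 + 4.6200 + 3.9600 = 33.1600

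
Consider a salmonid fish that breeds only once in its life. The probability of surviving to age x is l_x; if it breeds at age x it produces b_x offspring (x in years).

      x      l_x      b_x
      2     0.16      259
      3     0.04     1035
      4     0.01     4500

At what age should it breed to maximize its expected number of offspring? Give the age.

Expected offspring if breeding at age x = l_x × b_x:
  age 2: 0.16 × 259 = 41.440
  age 3: 0.04 × 1035 = 41.400
  age 4: 0.01 × 4500 = 45.000
Maximum at age 4 (45.000).

4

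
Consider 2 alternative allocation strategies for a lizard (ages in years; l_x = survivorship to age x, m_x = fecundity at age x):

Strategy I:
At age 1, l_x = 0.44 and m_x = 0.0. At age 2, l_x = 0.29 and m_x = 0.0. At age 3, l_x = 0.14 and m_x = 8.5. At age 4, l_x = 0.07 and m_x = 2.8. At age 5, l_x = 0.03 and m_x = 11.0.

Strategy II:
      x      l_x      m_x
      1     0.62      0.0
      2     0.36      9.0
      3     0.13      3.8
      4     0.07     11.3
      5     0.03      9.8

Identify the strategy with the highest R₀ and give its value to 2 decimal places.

4.82

Strategy I: R₀ = 0.44×0.0 + 0.29×0.0 + 0.14×8.5 + 0.07×2.8 + 0.03×11.0 = 1.7160
Strategy II: R₀ = 0.62×0.0 + 0.36×9.0 + 0.13×3.8 + 0.07×11.3 + 0.03×9.8 = 4.8190
Highest R₀: strategy II with 4.8190.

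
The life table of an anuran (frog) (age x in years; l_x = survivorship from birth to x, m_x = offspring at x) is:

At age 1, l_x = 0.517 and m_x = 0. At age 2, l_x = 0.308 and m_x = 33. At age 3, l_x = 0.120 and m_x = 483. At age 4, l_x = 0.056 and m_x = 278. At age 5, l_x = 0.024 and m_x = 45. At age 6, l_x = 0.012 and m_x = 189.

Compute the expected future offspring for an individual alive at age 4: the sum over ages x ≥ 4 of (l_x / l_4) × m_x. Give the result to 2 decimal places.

337.79

l_4 = 0.056. Conditional survival from age 4 to x is l_x / l_4.
  x=4: (0.056/0.056) × 278 = 278.0000
  x=5: (0.024/0.056) × 45 = 19.2857
  x=6: (0.012/0.056) × 189 = 40.5000
Sum = 278.0000 + 19.2857 + 40.5000 = 337.7857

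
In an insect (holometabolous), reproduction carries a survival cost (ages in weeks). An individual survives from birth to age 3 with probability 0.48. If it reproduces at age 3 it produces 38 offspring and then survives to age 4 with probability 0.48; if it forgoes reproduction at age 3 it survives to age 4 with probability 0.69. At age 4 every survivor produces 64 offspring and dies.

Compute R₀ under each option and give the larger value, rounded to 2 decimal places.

breed at age 3: R₀ = 0.48 × (38 + 0.48 × 64) = 0.48 × 68.7200 = 32.9856
delay to age 4: R₀ = 0.48 × (0.69 × 64) = 0.48 × 44.1600 = 21.1968
Higher: breed at age 3 (32.9856).

32.99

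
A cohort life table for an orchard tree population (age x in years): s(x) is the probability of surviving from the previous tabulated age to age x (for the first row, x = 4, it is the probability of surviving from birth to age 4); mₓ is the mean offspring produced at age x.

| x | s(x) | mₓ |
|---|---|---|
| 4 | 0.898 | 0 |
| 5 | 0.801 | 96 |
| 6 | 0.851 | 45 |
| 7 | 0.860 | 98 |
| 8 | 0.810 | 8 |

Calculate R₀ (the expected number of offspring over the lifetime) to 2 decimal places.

Survivorship from birth: l_x = s_4·s_5·…·s_x.
  l_4 = 0.89800
  l_5 = 0.71930
  l_6 = 0.61212
  l_7 = 0.52643
  l_8 = 0.42640
R₀ = Σ l_x mₓ:
  age 4: 0.89800 × 0 = 0.0000
  age 5: 0.71930 × 96 = 69.0528
  age 6: 0.61212 × 45 = 27.5454
  age 7: 0.52643 × 98 = 51.5901
  age 8: 0.42640 × 8 = 3.4112
R₀ = 0.0000 + 69.0528 + 27.5454 + 51.5901 + 3.4112 = 151.5995

151.60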